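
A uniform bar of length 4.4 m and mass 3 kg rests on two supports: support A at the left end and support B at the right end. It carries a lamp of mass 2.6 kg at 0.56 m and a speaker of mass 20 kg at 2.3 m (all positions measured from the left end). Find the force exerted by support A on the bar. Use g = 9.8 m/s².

About support B:
Beam weight: 3 × 9.8 = 29.4 N down at 2.2 m → arm 2.2 m, τ = 29.4 × 2.2 = 64.68 N·m counterclockwise.
Lamp: 2.6 × 9.8 = 25.48 N down at 0.56 m → arm 3.84 m, τ = 25.48 × 3.84 = 97.84 N·m counterclockwise.
Speaker: 20 × 9.8 = 196 N down at 2.3 m → arm 2.1 m, τ = 196 × 2.1 = 411.6 N·m counterclockwise.
Net load moment about support B = 574.1 N·m counterclockwise.
Reaction R at support A is upward at 0 m, arm 4.4 m → moment R × 4.4 clockwise.
Balancing moments: R × 4.4 = 574.1, giving R = 130 N.

R_A ≈ 130 N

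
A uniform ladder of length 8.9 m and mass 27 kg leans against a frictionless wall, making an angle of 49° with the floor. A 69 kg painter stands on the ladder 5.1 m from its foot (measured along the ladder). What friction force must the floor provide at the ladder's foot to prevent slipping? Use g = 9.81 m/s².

f ≈ 452 N

Sum moments about the foot of the ladder (the floor normal and friction both act there and drop out).
Ladder weight 27×9.81 = 264.9 N acts at 4.45 m along the ladder; its horizontal arm is 4.45·cos49° = 2.919 m → τ = 773.2 N·m clockwise.
Painter: 69×9.81 = 676.9 N at 5.1 m → arm 3.346 m → τ = 2265 N·m clockwise.
Wall normal N acts horizontally at the top; its moment arm is the height L sinθ = 8.9·sin49° = 6.717 m, counterclockwise.
Balancing moments: N × 6.717 = 3038, giving N = 452 N.
ΣFx = 0: friction at the foot balances the wall's push, so f = N_wall = 452 N.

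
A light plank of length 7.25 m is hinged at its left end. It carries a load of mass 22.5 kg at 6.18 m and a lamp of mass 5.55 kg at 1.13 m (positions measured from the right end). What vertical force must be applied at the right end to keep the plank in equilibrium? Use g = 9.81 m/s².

Take moments about the left end.
Load: 22.5 × 9.81 = 220.7 N down at 6.18 m → arm 1.07 m, τ = 220.7 × 1.07 = 236.1 N·m clockwise.
Lamp: 5.55 × 9.81 = 54.45 N down at 1.13 m → arm 6.12 m, τ = 54.45 × 6.12 = 333.2 N·m clockwise.
Net moment of the loads = 569.3 N·m clockwise.
The upward force F acts at the right end, arm 7.25 m, giving F × 7.25 counterclockwise.
For rotational equilibrium, F × 7.25 = 569.3, so F = 569.3 / 7.25 = 78.5 N.

F ≈ 78.5 N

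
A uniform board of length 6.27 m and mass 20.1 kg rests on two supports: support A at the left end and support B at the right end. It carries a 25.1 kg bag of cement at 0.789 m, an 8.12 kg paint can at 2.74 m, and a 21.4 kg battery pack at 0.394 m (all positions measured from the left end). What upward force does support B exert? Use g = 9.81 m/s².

R_B ≈ 178 N

Choose support A as the axis so its reaction then has zero moment arm.
Beam weight: 20.1 × 9.81 = 197.2 N down at 3.135 m → arm 3.135 m, τ = 197.2 × 3.135 = 618.2 N·m clockwise.
Bag of cement: 25.1 × 9.81 = 246.2 N down at 0.789 m → arm 0.789 m, τ = 246.2 × 0.789 = 194.3 N·m clockwise.
Paint can: 8.12 × 9.81 = 79.66 N down at 2.74 m → arm 2.74 m, τ = 79.66 × 2.74 = 218.3 N·m clockwise.
Battery pack: 21.4 × 9.81 = 209.9 N down at 0.394 m → arm 0.394 m, τ = 209.9 × 0.394 = 82.7 N·m clockwise.
Net load moment about support A = 1114 N·m clockwise.
Reaction R at support B is upward at 6.27 m, arm 6.27 m → moment R × 6.27 counterclockwise.
Setting net torque to zero: R × 6.27 = 1114 → R = 178 N.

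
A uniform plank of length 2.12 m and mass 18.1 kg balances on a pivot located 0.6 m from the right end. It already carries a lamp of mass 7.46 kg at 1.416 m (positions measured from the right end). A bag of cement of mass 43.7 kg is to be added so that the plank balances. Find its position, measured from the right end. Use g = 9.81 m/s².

Sum moments about the pivot (at 0.6 m from the right end) (the support reaction has zero arm there).
Beam weight: 18.1 × 9.81 = 177.6 N down at 1.06 m → arm 0.46 m, τ = 177.6 × 0.46 = 81.7 N·m counterclockwise.
Lamp: 7.46 × 9.81 = 73.18 N down at 1.416 m → arm 0.816 m, τ = 73.18 × 0.816 = 59.71 N·m counterclockwise.
Net moment of existing loads = 141.4 N·m counterclockwise.
The bag of cement weighs 43.7 × 9.81 = 428.7 N and must supply an equal clockwise moment, so its lever arm about the pivot is 141.4 / 428.7 = 0.33 m.
That puts it at 0.6 − 0.33 = 0.27 m from the right end.

x ≈ 0.27 m from the right end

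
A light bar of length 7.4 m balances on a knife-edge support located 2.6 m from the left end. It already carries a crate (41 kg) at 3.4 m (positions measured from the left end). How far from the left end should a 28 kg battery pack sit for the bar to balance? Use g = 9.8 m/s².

Taking torques about the knife-edge support (at 2.6 m from the left end):
Crate: 41 × 9.8 = 401.8 N down at 3.4 m → arm 0.8 m, τ = 401.8 × 0.8 = 321.4 N·m clockwise.
Net moment of existing loads = 321.4 N·m clockwise.
The battery pack weighs 28 × 9.8 = 274.4 N and must supply an equal counterclockwise moment, so its lever arm about the knife-edge support is 321.4 / 274.4 = 1.17 m.
That puts it at 2.6 − 1.17 = 1.43 m from the left end.

x ≈ 1.43 m from the left end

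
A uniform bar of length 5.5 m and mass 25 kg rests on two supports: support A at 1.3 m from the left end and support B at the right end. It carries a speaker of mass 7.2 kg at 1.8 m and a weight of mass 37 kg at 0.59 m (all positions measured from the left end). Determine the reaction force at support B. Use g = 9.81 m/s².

About support A:
Beam weight: 25 × 9.81 = 245.2 N down at 2.75 m → arm 1.45 m, τ = 245.2 × 1.45 = 355.5 N·m clockwise.
Speaker: 7.2 × 9.81 = 70.63 N down at 1.8 m → arm 0.5 m, τ = 70.63 × 0.5 = 35.31 N·m clockwise.
Weight: 37 × 9.81 = 363 N down at 0.59 m → arm 0.71 m, τ = 363 × 0.71 = 257.7 N·m counterclockwise.
Net load moment about support A = 133.1 N·m clockwise.
Reaction R at support B is upward at 5.5 m, arm 4.2 m → moment R × 4.2 counterclockwise.
Στ = 0 ⇒ R × 4.2 = 133.1 ⇒ R = 31.7 N.

R_B ≈ 31.7 N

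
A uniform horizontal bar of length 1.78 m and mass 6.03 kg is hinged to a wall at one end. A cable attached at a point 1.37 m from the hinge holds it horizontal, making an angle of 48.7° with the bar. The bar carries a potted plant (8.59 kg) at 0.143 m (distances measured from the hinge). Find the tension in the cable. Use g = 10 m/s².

T ≈ 64.1 N

Taking torques about the hinge:
Beam weight: 6.03 × 10 = 60.3 N down at 0.89 m → arm 0.89 m, τ = 60.3 × 0.89 = 53.67 N·m clockwise.
Potted plant: 8.59 × 10 = 85.9 N down at 0.143 m → arm 0.143 m, τ = 85.9 × 0.143 = 12.28 N·m clockwise.
Total clockwise load moment = 65.95 N·m.
The cable tension T acts at 1.37 m; only its component perpendicular to the bar, T sinθ, produces torque. sin 48.7° = 0.7513.
Balancing moments: T × 1.37 × 0.7513 = 65.95, giving T = 65.95 / 1.029 = 64.1 N.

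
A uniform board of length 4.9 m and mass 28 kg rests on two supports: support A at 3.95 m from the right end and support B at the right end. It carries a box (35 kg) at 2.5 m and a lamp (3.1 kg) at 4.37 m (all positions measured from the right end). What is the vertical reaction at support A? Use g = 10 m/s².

Take moments about support B.
Beam weight: 28 × 10 = 280 N down at 2.45 m → arm 2.45 m, τ = 280 × 2.45 = 686 N·m counterclockwise.
Box: 35 × 10 = 350 N down at 2.5 m → arm 2.5 m, τ = 350 × 2.5 = 875 N·m counterclockwise.
Lamp: 3.1 × 10 = 31 N down at 4.37 m → arm 4.37 m, τ = 31 × 4.37 = 135.5 N·m counterclockwise.
Net load moment about support B = 1696 N·m counterclockwise.
Reaction R at support A is upward at 3.95 m, arm 3.95 m → moment R × 3.95 clockwise.
Στ = 0 ⇒ R × 3.95 = 1696 ⇒ R = 429 N.

R_A ≈ 429 N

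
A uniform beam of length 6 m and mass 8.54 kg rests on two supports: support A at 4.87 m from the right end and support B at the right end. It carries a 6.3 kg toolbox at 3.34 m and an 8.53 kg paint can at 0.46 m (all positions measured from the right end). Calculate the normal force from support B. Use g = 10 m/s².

Choose support A as the axis so its reaction then has zero moment arm.
Beam weight: 8.54 × 10 = 85.4 N down at 3 m → arm 1.87 m, τ = 85.4 × 1.87 = 159.7 N·m clockwise.
Toolbox: 6.3 × 10 = 63 N down at 3.34 m → arm 1.53 m, τ = 63 × 1.53 = 96.39 N·m clockwise.
Paint can: 8.53 × 10 = 85.3 N down at 0.46 m → arm 4.41 m, τ = 85.3 × 4.41 = 376.2 N·m clockwise.
Net load moment about support A = 632.3 N·m clockwise.
Reaction R at support B is upward at 0 m, arm 4.87 m → moment R × 4.87 counterclockwise.
For rotational equilibrium, R × 4.87 = 632.3, so R = 130 N.

R_B ≈ 130 N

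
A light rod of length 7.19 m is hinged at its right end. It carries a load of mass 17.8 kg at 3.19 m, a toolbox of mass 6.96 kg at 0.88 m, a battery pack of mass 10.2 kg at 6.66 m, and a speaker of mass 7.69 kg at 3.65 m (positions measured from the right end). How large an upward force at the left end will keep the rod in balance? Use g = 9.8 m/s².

Take moments about the right end.
Load: 17.8 × 9.8 = 174.4 N down at 3.19 m → arm 3.19 m, τ = 174.4 × 3.19 = 556.3 N·m counterclockwise.
Toolbox: 6.96 × 9.8 = 68.21 N down at 0.88 m → arm 0.88 m, τ = 68.21 × 0.88 = 60.02 N·m counterclockwise.
Battery pack: 10.2 × 9.8 = 99.96 N down at 6.66 m → arm 6.66 m, τ = 99.96 × 6.66 = 665.7 N·m counterclockwise.
Speaker: 7.69 × 9.8 = 75.36 N down at 3.65 m → arm 3.65 m, τ = 75.36 × 3.65 = 275.1 N·m counterclockwise.
Net moment of the loads = 1557 N·m counterclockwise.
The upward force F acts at the left end, arm 7.19 m, giving F × 7.19 clockwise.
Στ = 0 ⇒ F × 7.19 = 1557 ⇒ F = 1557 / 7.19 = 217 N.

F ≈ 217 N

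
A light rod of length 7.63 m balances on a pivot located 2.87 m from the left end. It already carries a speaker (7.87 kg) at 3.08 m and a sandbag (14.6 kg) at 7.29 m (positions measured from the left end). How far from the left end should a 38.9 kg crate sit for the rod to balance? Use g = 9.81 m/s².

x ≈ 1.17 m from the left end

Take moments about the pivot (at 2.87 m from the left end).
Speaker: 7.87 × 9.81 = 77.2 N down at 3.08 m → arm 0.21 m, τ = 77.2 × 0.21 = 16.21 N·m clockwise.
Sandbag: 14.6 × 9.81 = 143.2 N down at 7.29 m → arm 4.42 m, τ = 143.2 × 4.42 = 632.9 N·m clockwise.
Net moment of existing loads = 649.1 N·m clockwise.
The crate weighs 38.9 × 9.81 = 381.6 N and must supply an equal counterclockwise moment, so its lever arm about the pivot is 649.1 / 381.6 = 1.7 m.
That puts it at 2.87 − 1.7 = 1.17 m from the left end.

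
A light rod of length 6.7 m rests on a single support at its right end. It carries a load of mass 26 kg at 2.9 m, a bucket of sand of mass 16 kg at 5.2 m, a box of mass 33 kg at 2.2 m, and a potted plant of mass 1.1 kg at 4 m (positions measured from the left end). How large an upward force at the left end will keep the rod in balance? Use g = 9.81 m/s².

Taking torques about the right end:
Load: 26 × 9.81 = 255.1 N down at 2.9 m → arm 3.8 m, τ = 255.1 × 3.8 = 969.4 N·m counterclockwise.
Bucket of sand: 16 × 9.81 = 157 N down at 5.2 m → arm 1.5 m, τ = 157 × 1.5 = 235.5 N·m counterclockwise.
Box: 33 × 9.81 = 323.7 N down at 2.2 m → arm 4.5 m, τ = 323.7 × 4.5 = 1457 N·m counterclockwise.
Potted plant: 1.1 × 9.81 = 10.79 N down at 4 m → arm 2.7 m, τ = 10.79 × 2.7 = 29.13 N·m counterclockwise.
Net moment of the loads = 2691 N·m counterclockwise.
The upward force F acts at the left end, arm 6.7 m, giving F × 6.7 clockwise.
Στ = 0 ⇒ F × 6.7 = 2691 ⇒ F = 2691 / 6.7 = 402 N.

F ≈ 402 N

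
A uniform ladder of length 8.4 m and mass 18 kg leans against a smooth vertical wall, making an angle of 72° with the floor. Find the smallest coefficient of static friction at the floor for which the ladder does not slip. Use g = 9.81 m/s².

Choose the foot of the ladder as the axis so the floor normal and friction both act there and drop out.
Ladder weight 18×9.81 = 176.6 N acts at 4.2 m along the ladder; its horizontal arm is 4.2·cos72° = 1.298 m → τ = 229.2 N·m clockwise.
Wall normal N acts horizontally at the top; its moment arm is the height L sinθ = 8.4·sin72° = 7.989 m, counterclockwise.
Setting net torque to zero: N × 7.989 = 229.2 → N = 28.69 N.
ΣFx = 0 ⇒ f = N_wall = 28.69 N. ΣFy = 0 ⇒ N_floor = 176.6 N.
μ_min = f / N_floor = 28.69 / 176.6 = 0.162.

μ_min ≈ 0.162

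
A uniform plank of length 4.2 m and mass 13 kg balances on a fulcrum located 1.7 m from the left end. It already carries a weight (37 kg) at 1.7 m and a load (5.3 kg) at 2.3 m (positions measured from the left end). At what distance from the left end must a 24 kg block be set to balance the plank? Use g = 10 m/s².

x ≈ 1.35 m from the left end

About the fulcrum (at 1.7 m from the left end):
Beam weight: 13 × 10 = 130 N down at 2.1 m → arm 0.4 m, τ = 130 × 0.4 = 52 N·m clockwise.
Weight: acts at the fulcrum, moment arm 0 → no torque.
Load: 5.3 × 10 = 53 N down at 2.3 m → arm 0.6 m, τ = 53 × 0.6 = 31.8 N·m clockwise.
Net moment of existing loads = 83.8 N·m clockwise.
The block weighs 24 × 10 = 240 N and must supply an equal counterclockwise moment, so its lever arm about the fulcrum is 83.8 / 240 = 0.349 m.
That puts it at 1.7 − 0.349 = 1.35 m from the left end.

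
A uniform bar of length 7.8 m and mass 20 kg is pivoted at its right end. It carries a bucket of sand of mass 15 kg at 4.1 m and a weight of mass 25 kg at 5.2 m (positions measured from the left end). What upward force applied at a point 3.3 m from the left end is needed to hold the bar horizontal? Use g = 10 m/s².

F ≈ 441 N

Choose the right end as the axis so the unknown pivot reaction has zero arm there.
Beam weight: 20 × 10 = 200 N down at 3.9 m → arm 3.9 m, τ = 200 × 3.9 = 780 N·m counterclockwise.
Bucket of sand: 15 × 10 = 150 N down at 4.1 m → arm 3.7 m, τ = 150 × 3.7 = 555 N·m counterclockwise.
Weight: 25 × 10 = 250 N down at 5.2 m → arm 2.6 m, τ = 250 × 2.6 = 650 N·m counterclockwise.
Net moment of the loads = 1985 N·m counterclockwise.
The upward force F acts at a point 3.3 m from the left end, arm 4.5 m, giving F × 4.5 clockwise.
For rotational equilibrium, F × 4.5 = 1985, so F = 1985 / 4.5 = 441 N.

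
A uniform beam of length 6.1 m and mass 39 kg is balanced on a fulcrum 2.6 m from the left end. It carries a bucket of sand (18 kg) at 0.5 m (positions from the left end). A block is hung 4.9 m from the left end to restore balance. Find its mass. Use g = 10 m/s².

Taking torques about the fulcrum (at 2.6 m from the left end):
Beam weight: 39 × 10 = 390 N down at 3.05 m → arm 0.45 m, τ = 390 × 0.45 = 175.5 N·m clockwise.
Bucket of sand: 18 × 10 = 180 N down at 0.5 m → arm 2.1 m, τ = 180 × 2.1 = 378 N·m counterclockwise.
Net moment of known loads = 202.5 N·m counterclockwise.
An unknown mass m at 4.9 m has arm 2.3 m; its moment is m·g·2.3 clockwise.
Στ = 0 ⇒ m × 10 × 2.3 = 202.5 ⇒ m = 202.5 / (10 × 2.3) = 8.8 kg.

m ≈ 8.8 kg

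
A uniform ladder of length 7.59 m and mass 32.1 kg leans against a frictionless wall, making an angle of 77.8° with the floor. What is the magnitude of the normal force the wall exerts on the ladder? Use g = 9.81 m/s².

Choose the foot of the ladder as the axis so the floor normal and friction both act there and drop out.
Ladder weight 32.1×9.81 = 314.9 N acts at 3.795 m along the ladder; its horizontal arm is 3.795·cos77.8° = 0.802 m → τ = 252.5 N·m clockwise.
Wall normal N acts horizontally at the top; its moment arm is the height L sinθ = 7.59·sin77.8° = 7.419 m, counterclockwise.
Setting net torque to zero: N × 7.419 = 252.5 → N = 34 N.

N_wall ≈ 34 N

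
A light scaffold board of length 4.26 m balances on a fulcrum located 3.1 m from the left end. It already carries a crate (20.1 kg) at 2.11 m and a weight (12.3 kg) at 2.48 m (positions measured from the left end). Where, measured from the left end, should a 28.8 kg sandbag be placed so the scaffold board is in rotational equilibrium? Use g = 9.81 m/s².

x ≈ 4.06 m from the left end

About the fulcrum (at 3.1 m from the left end):
Crate: 20.1 × 9.81 = 197.2 N down at 2.11 m → arm 0.99 m, τ = 197.2 × 0.99 = 195.2 N·m counterclockwise.
Weight: 12.3 × 9.81 = 120.7 N down at 2.48 m → arm 0.62 m, τ = 120.7 × 0.62 = 74.83 N·m counterclockwise.
Net moment of existing loads = 270 N·m counterclockwise.
The sandbag weighs 28.8 × 9.81 = 282.5 N and must supply an equal clockwise moment, so its lever arm about the fulcrum is 270 / 282.5 = 0.956 m.
That puts it at 3.1 + 0.956 = 4.06 m from the left end.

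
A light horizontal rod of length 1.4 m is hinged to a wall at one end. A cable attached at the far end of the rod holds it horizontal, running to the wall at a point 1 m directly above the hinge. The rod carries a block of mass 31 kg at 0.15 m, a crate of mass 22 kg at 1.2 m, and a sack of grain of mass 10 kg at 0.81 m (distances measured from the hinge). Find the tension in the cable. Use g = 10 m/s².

Taking torques about the hinge:
Block: 31 × 10 = 310 N down at 0.15 m → arm 0.15 m, τ = 310 × 0.15 = 46.5 N·m clockwise.
Crate: 22 × 10 = 220 N down at 1.2 m → arm 1.2 m, τ = 220 × 1.2 = 264 N·m clockwise.
Sack of grain: 10 × 10 = 100 N down at 0.81 m → arm 0.81 m, τ = 100 × 0.81 = 81 N·m clockwise.
Total clockwise load moment = 391.5 N·m.
The cable tension T acts at 1.4 m; only its component perpendicular to the rod, T sinθ, produces torque. sinθ = h/√(h²+d²) = 1/√(1²+1.4²) = 0.5812.
Στ = 0 ⇒ T × 1.4 × 0.5812 = 391.5 ⇒ T = 391.5 / 0.8137 = 481 N.

T ≈ 481 N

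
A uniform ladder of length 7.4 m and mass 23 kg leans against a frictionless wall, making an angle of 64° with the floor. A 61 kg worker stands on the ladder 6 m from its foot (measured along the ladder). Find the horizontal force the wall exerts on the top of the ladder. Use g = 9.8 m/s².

N_wall ≈ 291 N

Take moments about the foot of the ladder.
Ladder weight 23×9.8 = 225.4 N acts at 3.7 m along the ladder; its horizontal arm is 3.7·cos64° = 1.622 m → τ = 365.6 N·m clockwise.
Worker: 61×9.8 = 597.8 N at 6 m → arm 2.63 m → τ = 1572 N·m clockwise.
Wall normal N acts horizontally at the top; its moment arm is the height L sinθ = 7.4·sin64° = 6.651 m, counterclockwise.
For rotational equilibrium, N × 6.651 = 1938, so N = 291 N.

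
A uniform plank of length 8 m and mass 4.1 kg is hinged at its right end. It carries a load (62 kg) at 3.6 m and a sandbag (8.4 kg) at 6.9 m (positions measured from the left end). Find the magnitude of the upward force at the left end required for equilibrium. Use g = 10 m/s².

F ≈ 373 N

Choose the right end as the axis so the unknown pivot reaction has zero arm there.
Beam weight: 4.1 × 10 = 41 N down at 4 m → arm 4 m, τ = 41 × 4 = 164 N·m counterclockwise.
Load: 62 × 10 = 620 N down at 3.6 m → arm 4.4 m, τ = 620 × 4.4 = 2728 N·m counterclockwise.
Sandbag: 8.4 × 10 = 84 N down at 6.9 m → arm 1.1 m, τ = 84 × 1.1 = 92.4 N·m counterclockwise.
Net moment of the loads = 2984 N·m counterclockwise.
The upward force F acts at the left end, arm 8 m, giving F × 8 clockwise.
For rotational equilibrium, F × 8 = 2984, so F = 2984 / 8 = 373 N.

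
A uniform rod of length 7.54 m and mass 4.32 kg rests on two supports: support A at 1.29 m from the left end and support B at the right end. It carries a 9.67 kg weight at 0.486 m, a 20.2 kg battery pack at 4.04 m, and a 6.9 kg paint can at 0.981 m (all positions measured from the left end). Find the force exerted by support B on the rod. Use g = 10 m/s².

R_B ≈ 90.2 N

Taking torques about support A:
Beam weight: 4.32 × 10 = 43.2 N down at 3.77 m → arm 2.48 m, τ = 43.2 × 2.48 = 107.1 N·m clockwise.
Weight: 9.67 × 10 = 96.7 N down at 0.486 m → arm 0.804 m, τ = 96.7 × 0.804 = 77.75 N·m counterclockwise.
Battery pack: 20.2 × 10 = 202 N down at 4.04 m → arm 2.75 m, τ = 202 × 2.75 = 555.5 N·m clockwise.
Paint can: 6.9 × 10 = 69 N down at 0.981 m → arm 0.309 m, τ = 69 × 0.309 = 21.32 N·m counterclockwise.
Net load moment about support A = 563.5 N·m clockwise.
Reaction R at support B is upward at 7.54 m, arm 6.25 m → moment R × 6.25 counterclockwise.
Balancing moments: R × 6.25 = 563.5, giving R = 90.2 N.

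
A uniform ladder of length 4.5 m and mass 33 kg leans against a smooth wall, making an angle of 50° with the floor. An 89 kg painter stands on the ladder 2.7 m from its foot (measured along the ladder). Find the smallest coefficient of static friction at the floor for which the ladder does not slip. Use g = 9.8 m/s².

μ_min ≈ 0.481

Taking torques about the foot of the ladder:
Ladder weight 33×9.8 = 323.4 N acts at 2.25 m along the ladder; its horizontal arm is 2.25·cos50° = 1.446 m → τ = 467.6 N·m clockwise.
Painter: 89×9.8 = 872.2 N at 2.7 m → arm 1.736 m → τ = 1514 N·m clockwise.
Wall normal N acts horizontally at the top; its moment arm is the height L sinθ = 4.5·sin50° = 3.447 m, counterclockwise.
Στ = 0 ⇒ N × 3.447 = 1982 ⇒ N = 575 N.
ΣFx = 0 ⇒ f = N_wall = 575 N. ΣFy = 0 ⇒ N_floor = 1196 N.
μ_min = f / N_floor = 575 / 1196 = 0.481.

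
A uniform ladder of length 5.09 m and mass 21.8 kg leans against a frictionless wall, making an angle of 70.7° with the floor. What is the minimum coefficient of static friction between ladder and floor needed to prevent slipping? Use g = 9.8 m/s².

Choose the foot of the ladder as the axis so the floor normal and friction both act there and drop out.
Ladder weight 21.8×9.8 = 213.6 N acts at 2.545 m along the ladder; its horizontal arm is 2.545·cos70.7° = 0.8412 m → τ = 179.7 N·m clockwise.
Wall normal N acts horizontally at the top; its moment arm is the height L sinθ = 5.09·sin70.7° = 4.804 m, counterclockwise.
Setting net torque to zero: N × 4.804 = 179.7 → N = 37.41 N.
ΣFx = 0 ⇒ f = N_wall = 37.41 N. ΣFy = 0 ⇒ N_floor = 213.6 N.
μ_min = f / N_floor = 37.41 / 213.6 = 0.175.

μ_min ≈ 0.175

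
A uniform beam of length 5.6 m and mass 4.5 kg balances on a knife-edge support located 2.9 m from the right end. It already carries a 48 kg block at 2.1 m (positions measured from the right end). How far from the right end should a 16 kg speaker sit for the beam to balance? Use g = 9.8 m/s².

Sum moments about the knife-edge support (at 2.9 m from the right end) (the support reaction has zero arm there).
Beam weight: 4.5 × 9.8 = 44.1 N down at 2.8 m → arm 0.1 m, τ = 44.1 × 0.1 = 4.41 N·m clockwise.
Block: 48 × 9.8 = 470.4 N down at 2.1 m → arm 0.8 m, τ = 470.4 × 0.8 = 376.3 N·m clockwise.
Net moment of existing loads = 380.7 N·m clockwise.
The speaker weighs 16 × 9.8 = 156.8 N and must supply an equal counterclockwise moment, so its lever arm about the knife-edge support is 380.7 / 156.8 = 2.43 m.
That puts it at 2.9 + 2.43 = 5.33 m from the right end.

x ≈ 5.33 m from the right end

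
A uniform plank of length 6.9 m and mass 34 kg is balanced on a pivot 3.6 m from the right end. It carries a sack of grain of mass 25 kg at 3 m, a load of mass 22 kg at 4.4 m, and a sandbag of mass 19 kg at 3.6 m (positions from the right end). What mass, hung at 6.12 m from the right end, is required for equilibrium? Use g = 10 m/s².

Take moments about the pivot (at 3.6 m from the right end).
Beam weight: 34 × 10 = 340 N down at 3.45 m → arm 0.15 m, τ = 340 × 0.15 = 51 N·m clockwise.
Sack of grain: 25 × 10 = 250 N down at 3 m → arm 0.6 m, τ = 250 × 0.6 = 150 N·m clockwise.
Load: 22 × 10 = 220 N down at 4.4 m → arm 0.8 m, τ = 220 × 0.8 = 176 N·m counterclockwise.
Sandbag: acts at the pivot, moment arm 0 → no torque.
Net moment of known loads = 25 N·m clockwise.
An unknown mass m at 6.12 m has arm 2.52 m; its moment is m·g·2.52 counterclockwise.
Setting net torque to zero: m × 10 × 2.52 = 25 → m = 25 / (10 × 2.52) = 0.992 kg.

m ≈ 0.992 kg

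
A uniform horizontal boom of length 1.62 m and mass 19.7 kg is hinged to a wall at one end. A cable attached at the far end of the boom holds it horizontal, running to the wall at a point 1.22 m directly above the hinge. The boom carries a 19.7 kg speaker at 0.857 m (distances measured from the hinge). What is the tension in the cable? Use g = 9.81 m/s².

Choose the hinge as the axis so the unknown hinge reaction has zero arm there.
Beam weight: 19.7 × 9.81 = 193.3 N down at 0.81 m → arm 0.81 m, τ = 193.3 × 0.81 = 156.6 N·m clockwise.
Speaker: 19.7 × 9.81 = 193.3 N down at 0.857 m → arm 0.857 m, τ = 193.3 × 0.857 = 165.7 N·m clockwise.
Total clockwise load moment = 322.3 N·m.
The cable tension T acts at 1.62 m; only its component perpendicular to the boom, T sinθ, produces torque. sinθ = h/√(h²+d²) = 1.22/√(1.22²+1.62²) = 0.6016.
Setting net torque to zero: T × 1.62 × 0.6016 = 322.3 → T = 322.3 / 0.9746 = 331 N.

T ≈ 331 N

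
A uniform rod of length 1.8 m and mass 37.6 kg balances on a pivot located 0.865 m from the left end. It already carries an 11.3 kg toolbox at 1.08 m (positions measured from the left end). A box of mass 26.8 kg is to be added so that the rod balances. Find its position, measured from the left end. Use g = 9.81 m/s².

Sum moments about the pivot (at 0.865 m from the left end) (the support reaction has zero arm there).
Beam weight: 37.6 × 9.81 = 368.9 N down at 0.9 m → arm 0.035 m, τ = 368.9 × 0.035 = 12.91 N·m clockwise.
Toolbox: 11.3 × 9.81 = 110.9 N down at 1.08 m → arm 0.215 m, τ = 110.9 × 0.215 = 23.84 N·m clockwise.
Net moment of existing loads = 36.75 N·m clockwise.
The box weighs 26.8 × 9.81 = 262.9 N and must supply an equal counterclockwise moment, so its lever arm about the pivot is 36.75 / 262.9 = 0.14 m.
That puts it at 0.865 − 0.14 = 0.725 m from the left end.

x ≈ 0.725 m from the left end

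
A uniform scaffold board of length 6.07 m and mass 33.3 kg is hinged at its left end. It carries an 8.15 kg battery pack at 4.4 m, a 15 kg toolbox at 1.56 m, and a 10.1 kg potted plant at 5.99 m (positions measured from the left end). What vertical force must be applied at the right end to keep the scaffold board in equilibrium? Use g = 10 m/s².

Sum moments about the left end (the unknown pivot reaction has zero arm there).
Beam weight: 33.3 × 10 = 333 N down at 3.035 m → arm 3.035 m, τ = 333 × 3.035 = 1011 N·m clockwise.
Battery pack: 8.15 × 10 = 81.5 N down at 4.4 m → arm 4.4 m, τ = 81.5 × 4.4 = 358.6 N·m clockwise.
Toolbox: 15 × 10 = 150 N down at 1.56 m → arm 1.56 m, τ = 150 × 1.56 = 234 N·m clockwise.
Potted plant: 10.1 × 10 = 101 N down at 5.99 m → arm 5.99 m, τ = 101 × 5.99 = 605 N·m clockwise.
Net moment of the loads = 2209 N·m clockwise.
The upward force F acts at the right end, arm 6.07 m, giving F × 6.07 counterclockwise.
Setting net torque to zero: F × 6.07 = 2209 → F = 2209 / 6.07 = 364 N.

F ≈ 364 N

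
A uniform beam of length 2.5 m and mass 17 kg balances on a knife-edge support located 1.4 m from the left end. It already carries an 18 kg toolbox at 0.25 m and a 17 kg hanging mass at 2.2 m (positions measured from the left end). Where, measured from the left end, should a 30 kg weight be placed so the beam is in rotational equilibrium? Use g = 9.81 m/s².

x ≈ 1.72 m from the left end

Choose the knife-edge support (at 1.4 m from the left end) as the axis so the support reaction has zero arm there.
Beam weight: 17 × 9.81 = 166.8 N down at 1.25 m → arm 0.15 m, τ = 166.8 × 0.15 = 25.02 N·m counterclockwise.
Toolbox: 18 × 9.81 = 176.6 N down at 0.25 m → arm 1.15 m, τ = 176.6 × 1.15 = 203.1 N·m counterclockwise.
Hanging mass: 17 × 9.81 = 166.8 N down at 2.2 m → arm 0.8 m, τ = 166.8 × 0.8 = 133.4 N·m clockwise.
Net moment of existing loads = 94.72 N·m counterclockwise.
The weight weighs 30 × 9.81 = 294.3 N and must supply an equal clockwise moment, so its lever arm about the knife-edge support is 94.72 / 294.3 = 0.322 m.
That puts it at 1.4 + 0.322 = 1.72 m from the left end.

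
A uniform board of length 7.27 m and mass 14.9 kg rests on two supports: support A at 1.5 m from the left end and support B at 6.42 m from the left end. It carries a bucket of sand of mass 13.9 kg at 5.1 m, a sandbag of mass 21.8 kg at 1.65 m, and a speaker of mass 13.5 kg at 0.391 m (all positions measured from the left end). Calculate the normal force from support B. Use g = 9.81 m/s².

R_B ≈ 140 N

Take moments about support A.
Beam weight: 14.9 × 9.81 = 146.2 N down at 3.635 m → arm 2.135 m, τ = 146.2 × 2.135 = 312.1 N·m clockwise.
Bucket of sand: 13.9 × 9.81 = 136.4 N down at 5.1 m → arm 3.6 m, τ = 136.4 × 3.6 = 491 N·m clockwise.
Sandbag: 21.8 × 9.81 = 213.9 N down at 1.65 m → arm 0.15 m, τ = 213.9 × 0.15 = 32.09 N·m clockwise.
Speaker: 13.5 × 9.81 = 132.4 N down at 0.391 m → arm 1.109 m, τ = 132.4 × 1.109 = 146.8 N·m counterclockwise.
Net load moment about support A = 688.4 N·m clockwise.
Reaction R at support B is upward at 6.42 m, arm 4.92 m → moment R × 4.92 counterclockwise.
Balancing moments: R × 4.92 = 688.4, giving R = 140 N.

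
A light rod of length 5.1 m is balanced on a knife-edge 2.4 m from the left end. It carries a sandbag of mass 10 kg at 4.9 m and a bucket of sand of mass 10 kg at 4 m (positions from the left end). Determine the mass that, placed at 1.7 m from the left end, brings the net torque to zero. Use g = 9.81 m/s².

m ≈ 58.6 kg

Choose the knife-edge (at 2.4 m from the left end) as the axis so the support reaction has zero arm there.
Sandbag: 10 × 9.81 = 98.1 N down at 4.9 m → arm 2.5 m, τ = 98.1 × 2.5 = 245.2 N·m clockwise.
Bucket of sand: 10 × 9.81 = 98.1 N down at 4 m → arm 1.6 m, τ = 98.1 × 1.6 = 157 N·m clockwise.
Net moment of known loads = 402.2 N·m clockwise.
An unknown mass m at 1.7 m has arm 0.7 m; its moment is m·g·0.7 counterclockwise.
For rotational equilibrium, m × 9.81 × 0.7 = 402.2, so m = 402.2 / (9.81 × 0.7) = 58.6 kg.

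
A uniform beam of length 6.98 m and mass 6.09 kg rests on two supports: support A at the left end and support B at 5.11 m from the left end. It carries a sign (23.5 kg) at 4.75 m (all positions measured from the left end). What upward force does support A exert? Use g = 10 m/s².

R_A ≈ 35.9 N

Taking torques about support B:
Beam weight: 6.09 × 10 = 60.9 N down at 3.49 m → arm 1.62 m, τ = 60.9 × 1.62 = 98.66 N·m counterclockwise.
Sign: 23.5 × 10 = 235 N down at 4.75 m → arm 0.36 m, τ = 235 × 0.36 = 84.6 N·m counterclockwise.
Net load moment about support B = 183.3 N·m counterclockwise.
Reaction R at support A is upward at 0 m, arm 5.11 m → moment R × 5.11 clockwise.
For rotational equilibrium, R × 5.11 = 183.3, so R = 35.9 N.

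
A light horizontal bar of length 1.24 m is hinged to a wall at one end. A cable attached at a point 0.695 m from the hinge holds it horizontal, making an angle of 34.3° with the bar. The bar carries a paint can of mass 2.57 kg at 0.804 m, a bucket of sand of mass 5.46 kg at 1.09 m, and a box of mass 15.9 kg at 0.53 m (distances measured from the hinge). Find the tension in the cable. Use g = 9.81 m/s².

Taking torques about the hinge:
Paint can: 2.57 × 9.81 = 25.21 N down at 0.804 m → arm 0.804 m, τ = 25.21 × 0.804 = 20.27 N·m clockwise.
Bucket of sand: 5.46 × 9.81 = 53.56 N down at 1.09 m → arm 1.09 m, τ = 53.56 × 1.09 = 58.38 N·m clockwise.
Box: 15.9 × 9.81 = 156 N down at 0.53 m → arm 0.53 m, τ = 156 × 0.53 = 82.68 N·m clockwise.
Total clockwise load moment = 161.3 N·m.
The cable tension T acts at 0.695 m; only its component perpendicular to the bar, T sinθ, produces torque. sin 34.3° = 0.5635.
For rotational equilibrium, T × 0.695 × 0.5635 = 161.3, so T = 161.3 / 0.3916 = 412 N.

T ≈ 412 N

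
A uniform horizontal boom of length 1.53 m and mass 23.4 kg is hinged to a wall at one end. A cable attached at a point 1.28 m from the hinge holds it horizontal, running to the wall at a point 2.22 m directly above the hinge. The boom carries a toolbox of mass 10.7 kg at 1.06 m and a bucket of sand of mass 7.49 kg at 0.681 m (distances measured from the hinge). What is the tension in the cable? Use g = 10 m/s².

T ≈ 310 N

About the hinge:
Beam weight: 23.4 × 10 = 234 N down at 0.765 m → arm 0.765 m, τ = 234 × 0.765 = 179 N·m clockwise.
Toolbox: 10.7 × 10 = 107 N down at 1.06 m → arm 1.06 m, τ = 107 × 1.06 = 113.4 N·m clockwise.
Bucket of sand: 7.49 × 10 = 74.9 N down at 0.681 m → arm 0.681 m, τ = 74.9 × 0.681 = 51.01 N·m clockwise.
Total clockwise load moment = 343.4 N·m.
The cable tension T acts at 1.28 m; only its component perpendicular to the boom, T sinθ, produces torque. sinθ = h/√(h²+d²) = 2.22/√(2.22²+1.28²) = 0.8663.
Στ = 0 ⇒ T × 1.28 × 0.8663 = 343.4 ⇒ T = 343.4 / 1.109 = 310 N.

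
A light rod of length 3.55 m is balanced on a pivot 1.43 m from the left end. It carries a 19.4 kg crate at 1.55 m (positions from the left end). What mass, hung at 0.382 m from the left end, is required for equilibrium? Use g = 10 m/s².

Sum moments about the pivot (at 1.43 m from the left end) (the support reaction has zero arm there).
Crate: 19.4 × 10 = 194 N down at 1.55 m → arm 0.12 m, τ = 194 × 0.12 = 23.28 N·m clockwise.
Net moment of known loads = 23.28 N·m clockwise.
An unknown mass m at 0.382 m has arm 1.048 m; its moment is m·g·1.048 counterclockwise.
For rotational equilibrium, m × 10 × 1.048 = 23.28, so m = 23.28 / (10 × 1.048) = 2.22 kg.

m ≈ 2.22 kg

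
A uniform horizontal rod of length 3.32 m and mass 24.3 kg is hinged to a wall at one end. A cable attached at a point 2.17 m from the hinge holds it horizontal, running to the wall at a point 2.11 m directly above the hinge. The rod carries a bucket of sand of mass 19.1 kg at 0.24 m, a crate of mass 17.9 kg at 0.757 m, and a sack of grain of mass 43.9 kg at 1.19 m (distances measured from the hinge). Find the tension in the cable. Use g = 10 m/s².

Sum moments about the hinge (the unknown hinge reaction has zero arm there).
Beam weight: 24.3 × 10 = 243 N down at 1.66 m → arm 1.66 m, τ = 243 × 1.66 = 403.4 N·m clockwise.
Bucket of sand: 19.1 × 10 = 191 N down at 0.24 m → arm 0.24 m, τ = 191 × 0.24 = 45.84 N·m clockwise.
Crate: 17.9 × 10 = 179 N down at 0.757 m → arm 0.757 m, τ = 179 × 0.757 = 135.5 N·m clockwise.
Sack of grain: 43.9 × 10 = 439 N down at 1.19 m → arm 1.19 m, τ = 439 × 1.19 = 522.4 N·m clockwise.
Total clockwise load moment = 1107 N·m.
The cable tension T acts at 2.17 m; only its component perpendicular to the rod, T sinθ, produces torque. sinθ = h/√(h²+d²) = 2.11/√(2.11²+2.17²) = 0.6971.
Setting net torque to zero: T × 2.17 × 0.6971 = 1107 → T = 1107 / 1.513 = 732 N.

T ≈ 732 N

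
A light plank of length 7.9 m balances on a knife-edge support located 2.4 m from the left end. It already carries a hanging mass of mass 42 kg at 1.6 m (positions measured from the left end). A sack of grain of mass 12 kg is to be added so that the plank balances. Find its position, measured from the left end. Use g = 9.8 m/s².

x ≈ 5.2 m from the left end

Sum moments about the knife-edge support (at 2.4 m from the left end) (the support reaction has zero arm there).
Hanging mass: 42 × 9.8 = 411.6 N down at 1.6 m → arm 0.8 m, τ = 411.6 × 0.8 = 329.3 N·m counterclockwise.
Net moment of existing loads = 329.3 N·m counterclockwise.
The sack of grain weighs 12 × 9.8 = 117.6 N and must supply an equal clockwise moment, so its lever arm about the knife-edge support is 329.3 / 117.6 = 2.8 m.
That puts it at 2.4 + 2.8 = 5.2 m from the left end.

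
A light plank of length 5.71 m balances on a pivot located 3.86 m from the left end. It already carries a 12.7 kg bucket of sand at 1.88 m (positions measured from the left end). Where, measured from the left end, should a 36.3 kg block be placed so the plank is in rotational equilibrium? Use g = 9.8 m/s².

About the pivot (at 3.86 m from the left end):
Bucket of sand: 12.7 × 9.8 = 124.5 N down at 1.88 m → arm 1.98 m, τ = 124.5 × 1.98 = 246.5 N·m counterclockwise.
Net moment of existing loads = 246.5 N·m counterclockwise.
The block weighs 36.3 × 9.8 = 355.7 N and must supply an equal clockwise moment, so its lever arm about the pivot is 246.5 / 355.7 = 0.693 m.
That puts it at 3.86 + 0.693 = 4.55 m from the left end.

x ≈ 4.55 m from the left end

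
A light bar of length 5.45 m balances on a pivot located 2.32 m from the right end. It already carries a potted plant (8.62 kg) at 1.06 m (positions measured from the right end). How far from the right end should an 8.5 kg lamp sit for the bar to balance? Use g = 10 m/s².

Sum moments about the pivot (at 2.32 m from the right end) (the support reaction has zero arm there).
Potted plant: 8.62 × 10 = 86.2 N down at 1.06 m → arm 1.26 m, τ = 86.2 × 1.26 = 108.6 N·m clockwise.
Net moment of existing loads = 108.6 N·m clockwise.
The lamp weighs 8.5 × 10 = 85 N and must supply an equal counterclockwise moment, so its lever arm about the pivot is 108.6 / 85 = 1.28 m.
That puts it at 2.32 + 1.28 = 3.6 m from the right end.

x ≈ 3.6 m from the right end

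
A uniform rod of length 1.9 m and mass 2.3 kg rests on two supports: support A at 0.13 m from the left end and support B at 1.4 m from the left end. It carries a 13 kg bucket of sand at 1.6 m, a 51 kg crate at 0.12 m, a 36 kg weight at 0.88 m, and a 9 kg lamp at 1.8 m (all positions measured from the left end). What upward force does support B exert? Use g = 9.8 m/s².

Sum moments about support A (its reaction then has zero moment arm).
Beam weight: 2.3 × 9.8 = 22.54 N down at 0.95 m → arm 0.82 m, τ = 22.54 × 0.82 = 18.48 N·m clockwise.
Bucket of sand: 13 × 9.8 = 127.4 N down at 1.6 m → arm 1.47 m, τ = 127.4 × 1.47 = 187.3 N·m clockwise.
Crate: 51 × 9.8 = 499.8 N down at 0.12 m → arm 0.01 m, τ = 499.8 × 0.01 = 4.998 N·m counterclockwise.
Weight: 36 × 9.8 = 352.8 N down at 0.88 m → arm 0.75 m, τ = 352.8 × 0.75 = 264.6 N·m clockwise.
Lamp: 9 × 9.8 = 88.2 N down at 1.8 m → arm 1.67 m, τ = 88.2 × 1.67 = 147.3 N·m clockwise.
Net load moment about support A = 612.7 N·m clockwise.
Reaction R at support B is upward at 1.4 m, arm 1.27 m → moment R × 1.27 counterclockwise.
Setting net torque to zero: R × 1.27 = 612.7 → R = 482 N.

R_B ≈ 482 N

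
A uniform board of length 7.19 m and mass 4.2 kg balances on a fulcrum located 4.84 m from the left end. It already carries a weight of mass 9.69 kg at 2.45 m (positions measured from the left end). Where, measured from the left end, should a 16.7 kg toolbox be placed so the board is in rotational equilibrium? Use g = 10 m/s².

x ≈ 6.54 m from the left end

Choose the fulcrum (at 4.84 m from the left end) as the axis so the support reaction has zero arm there.
Beam weight: 4.2 × 10 = 42 N down at 3.595 m → arm 1.245 m, τ = 42 × 1.245 = 52.29 N·m counterclockwise.
Weight: 9.69 × 10 = 96.9 N down at 2.45 m → arm 2.39 m, τ = 96.9 × 2.39 = 231.6 N·m counterclockwise.
Net moment of existing loads = 283.9 N·m counterclockwise.
The toolbox weighs 16.7 × 10 = 167 N and must supply an equal clockwise moment, so its lever arm about the fulcrum is 283.9 / 167 = 1.7 m.
That puts it at 4.84 + 1.7 = 6.54 m from the left end.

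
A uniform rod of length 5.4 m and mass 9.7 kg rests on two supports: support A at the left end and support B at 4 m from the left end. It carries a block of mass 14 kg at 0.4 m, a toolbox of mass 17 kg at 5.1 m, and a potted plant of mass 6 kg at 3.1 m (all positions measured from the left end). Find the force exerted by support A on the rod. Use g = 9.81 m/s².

R_A ≈ 122 N

Taking torques about support B:
Beam weight: 9.7 × 9.81 = 95.16 N down at 2.7 m → arm 1.3 m, τ = 95.16 × 1.3 = 123.7 N·m counterclockwise.
Block: 14 × 9.81 = 137.3 N down at 0.4 m → arm 3.6 m, τ = 137.3 × 3.6 = 494.3 N·m counterclockwise.
Toolbox: 17 × 9.81 = 166.8 N down at 5.1 m → arm 1.1 m, τ = 166.8 × 1.1 = 183.5 N·m clockwise.
Potted plant: 6 × 9.81 = 58.86 N down at 3.1 m → arm 0.9 m, τ = 58.86 × 0.9 = 52.97 N·m counterclockwise.
Net load moment about support B = 487.5 N·m counterclockwise.
Reaction R at support A is upward at 0 m, arm 4 m → moment R × 4 clockwise.
Setting net torque to zero: R × 4 = 487.5 → R = 122 N.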